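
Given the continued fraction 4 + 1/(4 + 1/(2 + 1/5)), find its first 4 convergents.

Using the convergent recurrence p_i = a_i*p_{i-1} + p_{i-2}, q_i = a_i*q_{i-1} + q_{i-2} with p_{-2}=0, p_{-1}=1, q_{-2}=1, q_{-1}=0:
  i=0: a_0=4, p_0 = 4*1 + 0 = 4, q_0 = 4*0 + 1 = 1.
  i=1: a_1=4, p_1 = 4*4 + 1 = 17, q_1 = 4*1 + 0 = 4.
  i=2: a_2=2, p_2 = 2*17 + 4 = 38, q_2 = 2*4 + 1 = 9.
  i=3: a_3=5, p_3 = 5*38 + 17 = 207, q_3 = 5*9 + 4 = 49.

4/1, 17/4, 38/9, 207/49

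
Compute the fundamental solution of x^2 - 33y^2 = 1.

First expand sqrt(33) as a continued fraction. With x_i = (sqrt(33) + m_i)/d_i and (m_0, d_0) = (0, 1): a_0 = floor(sqrt(33)) = 5, since 5^2 = 25 <= 33 < 36 = 6^2.
Iterate m_{i+1} = d_i*a_i - m_i, d_{i+1} = (33 - m_{i+1}^2)/d_i, a_{i+1} = floor((a_0 + m_{i+1})/d_{i+1}):
  m_1 = 1*5 - 0 = 5, d_1 = (33 - 5^2)/1 = 8/1 = 8, a_1 = floor((5 + 5)/8) = 1.
  m_2 = 8*1 - 5 = 3, d_2 = (33 - 3^2)/8 = 24/8 = 3, a_2 = floor((5 + 3)/3) = 2.
  m_3 = 3*2 - 3 = 3, d_3 = (33 - 3^2)/3 = 24/3 = 8, a_3 = floor((5 + 3)/8) = 1.
  m_4 = 8*1 - 3 = 5, d_4 = (33 - 5^2)/8 = 8/8 = 1, a_4 = floor((5 + 5)/1) = 10.
  m_5 = 1*10 - 5 = 5, d_5 = (33 - 5^2)/1 = 8/1 = 8: (m_5, d_5) = (m_1, d_1) = (5, 8), so from here the quotients repeat a_1, ..., a_4; the period length is 4.
So sqrt(33) = [5; (1, 2, 1, 10)] with period length k = 4.
k is even, so the fundamental solution of x^2 - 33y^2 = 1 is (p_{k-1}, q_{k-1}) = (p_3, q_3); compute convergents through index 3.
Convergents (p_i = a_i*p_{i-1} + p_{i-2}, q_i = a_i*q_{i-1} + q_{i-2} with p_{-2}=0, p_{-1}=1, q_{-2}=1, q_{-1}=0):
  i=0: a_0=5, p_0 = 5*1 + 0 = 5, q_0 = 5*0 + 1 = 1.
  i=1: a_1=1, p_1 = 1*5 + 1 = 6, q_1 = 1*1 + 0 = 1.
  i=2: a_2=2, p_2 = 2*6 + 5 = 17, q_2 = 2*1 + 1 = 3.
  i=3: a_3=1, p_3 = 1*17 + 6 = 23, q_3 = 1*3 + 1 = 4.
Check: 23^2 - 33*4^2 = 529 - 528 = 1, so (x, y) = (23, 4) solves the equation, and by the theorem it is the least positive solution.

(x, y) = (23, 4)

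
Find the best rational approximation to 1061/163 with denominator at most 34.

Expand x = 1061/163 as a continued fraction with the Euclidean algorithm:
  1061 = 6*163 + 83, so a_0 = 6.
  163 = 1*83 + 80, so a_1 = 1.
  83 = 1*80 + 3, so a_2 = 1.
  80 = 26*3 + 2, so a_3 = 26.
  3 = 1*2 + 1, so a_4 = 1.
  2 = 2*1 + 0, so a_5 = 2.
so x = [6; 1, 1, 26, 1, 2].
Convergents (p_i = a_i*p_{i-1} + p_{i-2}, q_i = a_i*q_{i-1} + q_{i-2} with p_{-2}=0, p_{-1}=1, q_{-2}=1, q_{-1}=0), until the denominator exceeds 34:
  i=0: a_0=6, p_0 = 6*1 + 0 = 6, q_0 = 6*0 + 1 = 1.
  i=1: a_1=1, p_1 = 1*6 + 1 = 7, q_1 = 1*1 + 0 = 1.
  i=2: a_2=1, p_2 = 1*7 + 6 = 13, q_2 = 1*1 + 1 = 2.
  i=3: a_3=26, p_3 = 26*13 + 7 = 345, q_3 = 26*2 + 1 = 53.
q_3 = 53 > 34, so the last convergent with denominator <= 34 is p_2/q_2 = 13/2.
The closest fraction with denominator <= 34 is either p_2/q_2 or the intermediate fraction (k*p_2 + p_1)/(k*q_2 + q_1) with the largest k >= 1 whose denominator stays <= 34; these approach x as k grows, and every other convergent or intermediate fraction in range is farther away.
Largest k: floor((34 - q_1)/q_2) = floor((34 - 1)/2) = 16.
That gives (16*13 + 7)/(16*2 + 1) = 215/33.
Compare the errors: |x - 13/2| = |1061*2 - 13*163|/(163*2) = 3/326, and |x - 215/33| = |1061*33 - 215*163|/(163*33) = 32/5379.
Cross-multiplying, 32*326 = 10432 < 16137 = 3*5379, so 32/5379 is smaller: the intermediate fraction 215/33 is closer to x than 13/2.

215/33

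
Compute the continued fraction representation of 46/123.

Run the Euclidean algorithm on 46 and 123; the successive quotients are the partial quotients a_0, a_1, ... (each step inverts the fractional part left over by the previous one):
  46 = 0*123 + 46, so a_0 = 0.
  123 = 2*46 + 31, so a_1 = 2.
  46 = 1*31 + 15, so a_2 = 1.
  31 = 2*15 + 1, so a_3 = 2.
  15 = 15*1 + 0, so a_4 = 15.
The remainder reaches 0 after 5 divisions, so the expansion has 5 partial quotients, read off in order.

[0; 2, 1, 2, 15]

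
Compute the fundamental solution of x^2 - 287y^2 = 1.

(x, y) = (288, 17)

First expand sqrt(287) as a continued fraction. With x_i = (sqrt(287) + m_i)/d_i and (m_0, d_0) = (0, 1): a_0 = floor(sqrt(287)) = 16, since 16^2 = 256 <= 287 < 289 = 17^2.
Iterate m_{i+1} = d_i*a_i - m_i, d_{i+1} = (287 - m_{i+1}^2)/d_i, a_{i+1} = floor((a_0 + m_{i+1})/d_{i+1}):
  m_1 = 1*16 - 0 = 16, d_1 = (287 - 16^2)/1 = 31/1 = 31, a_1 = floor((16 + 16)/31) = 1.
  m_2 = 31*1 - 16 = 15, d_2 = (287 - 15^2)/31 = 62/31 = 2, a_2 = floor((16 + 15)/2) = 15.
  m_3 = 2*15 - 15 = 15, d_3 = (287 - 15^2)/2 = 62/2 = 31, a_3 = floor((16 + 15)/31) = 1.
  m_4 = 31*1 - 15 = 16, d_4 = (287 - 16^2)/31 = 31/31 = 1, a_4 = floor((16 + 16)/1) = 32.
  m_5 = 1*32 - 16 = 16, d_5 = (287 - 16^2)/1 = 31/1 = 31: (m_5, d_5) = (m_1, d_1) = (16, 31), so from here the quotients repeat a_1, ..., a_4; the period length is 4.
So sqrt(287) = [16; (1, 15, 1, 32)] with period length k = 4.
k is even, so the fundamental solution of x^2 - 287y^2 = 1 is (p_{k-1}, q_{k-1}) = (p_3, q_3); compute convergents through index 3.
Convergents (p_i = a_i*p_{i-1} + p_{i-2}, q_i = a_i*q_{i-1} + q_{i-2} with p_{-2}=0, p_{-1}=1, q_{-2}=1, q_{-1}=0):
  i=0: a_0=16, p_0 = 16*1 + 0 = 16, q_0 = 16*0 + 1 = 1.
  i=1: a_1=1, p_1 = 1*16 + 1 = 17, q_1 = 1*1 + 0 = 1.
  i=2: a_2=15, p_2 = 15*17 + 16 = 271, q_2 = 15*1 + 1 = 16.
  i=3: a_3=1, p_3 = 1*271 + 17 = 288, q_3 = 1*16 + 1 = 17.
Check: 288^2 - 287*17^2 = 82944 - 82943 = 1, so (x, y) = (288, 17) solves the equation, and by the theorem it is the least positive solution.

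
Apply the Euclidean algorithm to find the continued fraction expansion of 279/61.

[4; 1, 1, 2, 1, 8]

Run the Euclidean algorithm on 279 and 61; the successive quotients are the partial quotients a_0, a_1, ... (each step inverts the fractional part left over by the previous one):
  279 = 4*61 + 35, so a_0 = 4.
  61 = 1*35 + 26, so a_1 = 1.
  35 = 1*26 + 9, so a_2 = 1.
  26 = 2*9 + 8, so a_3 = 2.
  9 = 1*8 + 1, so a_4 = 1.
  8 = 8*1 + 0, so a_5 = 8.
The remainder reaches 0 after 6 divisions, so the expansion has 6 partial quotients, read off in order.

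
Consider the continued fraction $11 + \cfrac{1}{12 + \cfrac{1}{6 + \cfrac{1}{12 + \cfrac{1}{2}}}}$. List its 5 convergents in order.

Using the convergent recurrence p_i = a_i*p_{i-1} + p_{i-2}, q_i = a_i*q_{i-1} + q_{i-2} with p_{-2}=0, p_{-1}=1, q_{-2}=1, q_{-1}=0:
  i=0: a_0=11, p_0 = 11*1 + 0 = 11, q_0 = 11*0 + 1 = 1.
  i=1: a_1=12, p_1 = 12*11 + 1 = 133, q_1 = 12*1 + 0 = 12.
  i=2: a_2=6, p_2 = 6*133 + 11 = 809, q_2 = 6*12 + 1 = 73.
  i=3: a_3=12, p_3 = 12*809 + 133 = 9841, q_3 = 12*73 + 12 = 888.
  i=4: a_4=2, p_4 = 2*9841 + 809 = 20491, q_4 = 2*888 + 73 = 1849.

11/1, 133/12, 809/73, 9841/888, 20491/1849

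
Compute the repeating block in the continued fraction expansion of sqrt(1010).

[31; (1, 3, 1, 1, 3, 1, 62)]

Write x_i = (sqrt(1010) + m_i)/d_i with (m_0, d_0) = (0, 1). a_0 = floor(sqrt(1010)) = 31, since 31^2 = 961 <= 1010 < 1024 = 32^2.
Iterate m_{i+1} = d_i*a_i - m_i, d_{i+1} = (1010 - m_{i+1}^2)/d_i, a_{i+1} = floor((a_0 + m_{i+1})/d_{i+1}):
  m_1 = 1*31 - 0 = 31, d_1 = (1010 - 31^2)/1 = 49/1 = 49, a_1 = floor((31 + 31)/49) = 1.
  m_2 = 49*1 - 31 = 18, d_2 = (1010 - 18^2)/49 = 686/49 = 14, a_2 = floor((31 + 18)/14) = 3.
  m_3 = 14*3 - 18 = 24, d_3 = (1010 - 24^2)/14 = 434/14 = 31, a_3 = floor((31 + 24)/31) = 1.
  m_4 = 31*1 - 24 = 7, d_4 = (1010 - 7^2)/31 = 961/31 = 31, a_4 = floor((31 + 7)/31) = 1.
  m_5 = 31*1 - 7 = 24, d_5 = (1010 - 24^2)/31 = 434/31 = 14, a_5 = floor((31 + 24)/14) = 3.
  m_6 = 14*3 - 24 = 18, d_6 = (1010 - 18^2)/14 = 686/14 = 49, a_6 = floor((31 + 18)/49) = 1.
  m_7 = 49*1 - 18 = 31, d_7 = (1010 - 31^2)/49 = 49/49 = 1, a_7 = floor((31 + 31)/1) = 62.
  m_8 = 1*62 - 31 = 31, d_8 = (1010 - 31^2)/1 = 49/1 = 49: (m_8, d_8) = (m_1, d_1) = (31, 49), so from here the quotients repeat a_1, ..., a_7; the period length is 7.
Hence the expansion of sqrt(1010) is a_0 = 31 followed by the repeating block 1, 3, 1, 1, 3, 1, 62 (period 7).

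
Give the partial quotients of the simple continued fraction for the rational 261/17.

[15; 2, 1, 5]

Run the Euclidean algorithm on 261 and 17; the successive quotients are the partial quotients a_0, a_1, ... (each step inverts the fractional part left over by the previous one):
  261 = 15*17 + 6, so a_0 = 15.
  17 = 2*6 + 5, so a_1 = 2.
  6 = 1*5 + 1, so a_2 = 1.
  5 = 5*1 + 0, so a_3 = 5.
The remainder reaches 0 after 4 divisions, so the expansion has 4 partial quotients, read off in order.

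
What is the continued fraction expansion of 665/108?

[6; 6, 2, 1, 5]

Run the Euclidean algorithm on 665 and 108; the successive quotients are the partial quotients a_0, a_1, ... (each step inverts the fractional part left over by the previous one):
  665 = 6*108 + 17, so a_0 = 6.
  108 = 6*17 + 6, so a_1 = 6.
  17 = 2*6 + 5, so a_2 = 2.
  6 = 1*5 + 1, so a_3 = 1.
  5 = 5*1 + 0, so a_4 = 5.
The remainder reaches 0 after 5 divisions, so the expansion has 5 partial quotients, read off in order.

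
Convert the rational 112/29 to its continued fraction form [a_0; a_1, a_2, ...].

Run the Euclidean algorithm on 112 and 29; the successive quotients are the partial quotients a_0, a_1, ... (each step inverts the fractional part left over by the previous one):
  112 = 3*29 + 25, so a_0 = 3.
  29 = 1*25 + 4, so a_1 = 1.
  25 = 6*4 + 1, so a_2 = 6.
  4 = 4*1 + 0, so a_3 = 4.
The remainder reaches 0 after 4 divisions, so the expansion has 4 partial quotients, read off in order.

[3; 1, 6, 4]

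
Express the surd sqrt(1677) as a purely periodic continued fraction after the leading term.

[40; (1, 19, 2, 19, 1, 80)]

Write x_i = (sqrt(1677) + m_i)/d_i with (m_0, d_0) = (0, 1). a_0 = floor(sqrt(1677)) = 40, since 40^2 = 1600 <= 1677 < 1681 = 41^2.
Iterate m_{i+1} = d_i*a_i - m_i, d_{i+1} = (1677 - m_{i+1}^2)/d_i, a_{i+1} = floor((a_0 + m_{i+1})/d_{i+1}):
  m_1 = 1*40 - 0 = 40, d_1 = (1677 - 40^2)/1 = 77/1 = 77, a_1 = floor((40 + 40)/77) = 1.
  m_2 = 77*1 - 40 = 37, d_2 = (1677 - 37^2)/77 = 308/77 = 4, a_2 = floor((40 + 37)/4) = 19.
  m_3 = 4*19 - 37 = 39, d_3 = (1677 - 39^2)/4 = 156/4 = 39, a_3 = floor((40 + 39)/39) = 2.
  m_4 = 39*2 - 39 = 39, d_4 = (1677 - 39^2)/39 = 156/39 = 4, a_4 = floor((40 + 39)/4) = 19.
  m_5 = 4*19 - 39 = 37, d_5 = (1677 - 37^2)/4 = 308/4 = 77, a_5 = floor((40 + 37)/77) = 1.
  m_6 = 77*1 - 37 = 40, d_6 = (1677 - 40^2)/77 = 77/77 = 1, a_6 = floor((40 + 40)/1) = 80.
  m_7 = 1*80 - 40 = 40, d_7 = (1677 - 40^2)/1 = 77/1 = 77: (m_7, d_7) = (m_1, d_1) = (40, 77), so from here the quotients repeat a_1, ..., a_6; the period length is 6.
Hence the expansion of sqrt(1677) is a_0 = 40 followed by the repeating block 1, 19, 2, 19, 1, 80 (period 6).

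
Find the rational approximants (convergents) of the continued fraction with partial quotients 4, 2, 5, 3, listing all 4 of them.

Using the convergent recurrence p_i = a_i*p_{i-1} + p_{i-2}, q_i = a_i*q_{i-1} + q_{i-2} with p_{-2}=0, p_{-1}=1, q_{-2}=1, q_{-1}=0:
  i=0: a_0=4, p_0 = 4*1 + 0 = 4, q_0 = 4*0 + 1 = 1.
  i=1: a_1=2, p_1 = 2*4 + 1 = 9, q_1 = 2*1 + 0 = 2.
  i=2: a_2=5, p_2 = 5*9 + 4 = 49, q_2 = 5*2 + 1 = 11.
  i=3: a_3=3, p_3 = 3*49 + 9 = 156, q_3 = 3*11 + 2 = 35.

4/1, 9/2, 49/11, 156/35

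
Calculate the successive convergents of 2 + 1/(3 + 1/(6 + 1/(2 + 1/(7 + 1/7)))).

Using the convergent recurrence p_i = a_i*p_{i-1} + p_{i-2}, q_i = a_i*q_{i-1} + q_{i-2} with p_{-2}=0, p_{-1}=1, q_{-2}=1, q_{-1}=0:
  i=0: a_0=2, p_0 = 2*1 + 0 = 2, q_0 = 2*0 + 1 = 1.
  i=1: a_1=3, p_1 = 3*2 + 1 = 7, q_1 = 3*1 + 0 = 3.
  i=2: a_2=6, p_2 = 6*7 + 2 = 44, q_2 = 6*3 + 1 = 19.
  i=3: a_3=2, p_3 = 2*44 + 7 = 95, q_3 = 2*19 + 3 = 41.
  i=4: a_4=7, p_4 = 7*95 + 44 = 709, q_4 = 7*41 + 19 = 306.
  i=5: a_5=7, p_5 = 7*709 + 95 = 5058, q_5 = 7*306 + 41 = 2183.

2/1, 7/3, 44/19, 95/41, 709/306, 5058/2183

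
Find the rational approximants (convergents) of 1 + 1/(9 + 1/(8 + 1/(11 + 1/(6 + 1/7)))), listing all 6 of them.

1/1, 10/9, 81/73, 901/812, 5487/4945, 39310/35427

Using the convergent recurrence p_i = a_i*p_{i-1} + p_{i-2}, q_i = a_i*q_{i-1} + q_{i-2} with p_{-2}=0, p_{-1}=1, q_{-2}=1, q_{-1}=0:
  i=0: a_0=1, p_0 = 1*1 + 0 = 1, q_0 = 1*0 + 1 = 1.
  i=1: a_1=9, p_1 = 9*1 + 1 = 10, q_1 = 9*1 + 0 = 9.
  i=2: a_2=8, p_2 = 8*10 + 1 = 81, q_2 = 8*9 + 1 = 73.
  i=3: a_3=11, p_3 = 11*81 + 10 = 901, q_3 = 11*73 + 9 = 812.
  i=4: a_4=6, p_4 = 6*901 + 81 = 5487, q_4 = 6*812 + 73 = 4945.
  i=5: a_5=7, p_5 = 7*5487 + 901 = 39310, q_5 = 7*4945 + 812 = 35427.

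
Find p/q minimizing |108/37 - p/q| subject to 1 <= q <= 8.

23/8

Expand x = 108/37 as a continued fraction with the Euclidean algorithm:
  108 = 2*37 + 34, so a_0 = 2.
  37 = 1*34 + 3, so a_1 = 1.
  34 = 11*3 + 1, so a_2 = 11.
  3 = 3*1 + 0, so a_3 = 3.
so x = [2; 1, 11, 3].
Convergents (p_i = a_i*p_{i-1} + p_{i-2}, q_i = a_i*q_{i-1} + q_{i-2} with p_{-2}=0, p_{-1}=1, q_{-2}=1, q_{-1}=0), until the denominator exceeds 8:
  i=0: a_0=2, p_0 = 2*1 + 0 = 2, q_0 = 2*0 + 1 = 1.
  i=1: a_1=1, p_1 = 1*2 + 1 = 3, q_1 = 1*1 + 0 = 1.
  i=2: a_2=11, p_2 = 11*3 + 2 = 35, q_2 = 11*1 + 1 = 12.
q_2 = 12 > 8, so the last convergent with denominator <= 8 is p_1/q_1 = 3/1.
The closest fraction with denominator <= 8 is either p_1/q_1 or the intermediate fraction (k*p_1 + p_0)/(k*q_1 + q_0) with the largest k >= 1 whose denominator stays <= 8; these approach x as k grows, and every other convergent or intermediate fraction in range is farther away.
Largest k: floor((8 - q_0)/q_1) = floor((8 - 1)/1) = 7.
That gives (7*3 + 2)/(7*1 + 1) = 23/8.
Compare the errors: |x - 3/1| = |108*1 - 3*37|/(37*1) = 3/37, and |x - 23/8| = |108*8 - 23*37|/(37*8) = 13/296.
Cross-multiplying, 13*37 = 481 < 888 = 3*296, so 13/296 is smaller: the intermediate fraction 23/8 is closer to x than 3/1.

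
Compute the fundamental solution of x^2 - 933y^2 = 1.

First expand sqrt(933) as a continued fraction. With x_i = (sqrt(933) + m_i)/d_i and (m_0, d_0) = (0, 1): a_0 = floor(sqrt(933)) = 30, since 30^2 = 900 <= 933 < 961 = 31^2.
Iterate m_{i+1} = d_i*a_i - m_i, d_{i+1} = (933 - m_{i+1}^2)/d_i, a_{i+1} = floor((a_0 + m_{i+1})/d_{i+1}):
  m_1 = 1*30 - 0 = 30, d_1 = (933 - 30^2)/1 = 33/1 = 33, a_1 = floor((30 + 30)/33) = 1.
  m_2 = 33*1 - 30 = 3, d_2 = (933 - 3^2)/33 = 924/33 = 28, a_2 = floor((30 + 3)/28) = 1.
  m_3 = 28*1 - 3 = 25, d_3 = (933 - 25^2)/28 = 308/28 = 11, a_3 = floor((30 + 25)/11) = 5.
  m_4 = 11*5 - 25 = 30, d_4 = (933 - 30^2)/11 = 33/11 = 3, a_4 = floor((30 + 30)/3) = 20.
  m_5 = 3*20 - 30 = 30, d_5 = (933 - 30^2)/3 = 33/3 = 11, a_5 = floor((30 + 30)/11) = 5.
  m_6 = 11*5 - 30 = 25, d_6 = (933 - 25^2)/11 = 308/11 = 28, a_6 = floor((30 + 25)/28) = 1.
  m_7 = 28*1 - 25 = 3, d_7 = (933 - 3^2)/28 = 924/28 = 33, a_7 = floor((30 + 3)/33) = 1.
  m_8 = 33*1 - 3 = 30, d_8 = (933 - 30^2)/33 = 33/33 = 1, a_8 = floor((30 + 30)/1) = 60.
  m_9 = 1*60 - 30 = 30, d_9 = (933 - 30^2)/1 = 33/1 = 33: (m_9, d_9) = (m_1, d_1) = (30, 33), so from here the quotients repeat a_1, ..., a_8; the period length is 8.
So sqrt(933) = [30; (1, 1, 5, 20, 5, 1, 1, 60)] with period length k = 8.
k is even, so the fundamental solution of x^2 - 933y^2 = 1 is (p_{k-1}, q_{k-1}) = (p_7, q_7); compute convergents through index 7.
Convergents (p_i = a_i*p_{i-1} + p_{i-2}, q_i = a_i*q_{i-1} + q_{i-2} with p_{-2}=0, p_{-1}=1, q_{-2}=1, q_{-1}=0):
  i=0: a_0=30, p_0 = 30*1 + 0 = 30, q_0 = 30*0 + 1 = 1.
  i=1: a_1=1, p_1 = 1*30 + 1 = 31, q_1 = 1*1 + 0 = 1.
  i=2: a_2=1, p_2 = 1*31 + 30 = 61, q_2 = 1*1 + 1 = 2.
  i=3: a_3=5, p_3 = 5*61 + 31 = 336, q_3 = 5*2 + 1 = 11.
  i=4: a_4=20, p_4 = 20*336 + 61 = 6781, q_4 = 20*11 + 2 = 222.
  i=5: a_5=5, p_5 = 5*6781 + 336 = 34241, q_5 = 5*222 + 11 = 1121.
  i=6: a_6=1, p_6 = 1*34241 + 6781 = 41022, q_6 = 1*1121 + 222 = 1343.
  i=7: a_7=1, p_7 = 1*41022 + 34241 = 75263, q_7 = 1*1343 + 1121 = 2464.
Check: 75263^2 - 933*2464^2 = 5664519169 - 5664519168 = 1, so (x, y) = (75263, 2464) solves the equation, and by the theorem it is the least positive solution.

(x, y) = (75263, 2464)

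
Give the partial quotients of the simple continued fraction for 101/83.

[1; 4, 1, 1, 1, 1, 3]

Run the Euclidean algorithm on 101 and 83; the successive quotients are the partial quotients a_0, a_1, ... (each step inverts the fractional part left over by the previous one):
  101 = 1*83 + 18, so a_0 = 1.
  83 = 4*18 + 11, so a_1 = 4.
  18 = 1*11 + 7, so a_2 = 1.
  11 = 1*7 + 4, so a_3 = 1.
  7 = 1*4 + 3, so a_4 = 1.
  4 = 1*3 + 1, so a_5 = 1.
  3 = 3*1 + 0, so a_6 = 3.
The remainder reaches 0 after 7 divisions, so the expansion has 7 partial quotients, read off in order.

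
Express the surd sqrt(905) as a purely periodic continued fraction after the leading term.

Write x_i = (sqrt(905) + m_i)/d_i with (m_0, d_0) = (0, 1). a_0 = floor(sqrt(905)) = 30, since 30^2 = 900 <= 905 < 961 = 31^2.
Iterate m_{i+1} = d_i*a_i - m_i, d_{i+1} = (905 - m_{i+1}^2)/d_i, a_{i+1} = floor((a_0 + m_{i+1})/d_{i+1}):
  m_1 = 1*30 - 0 = 30, d_1 = (905 - 30^2)/1 = 5/1 = 5, a_1 = floor((30 + 30)/5) = 12.
  m_2 = 5*12 - 30 = 30, d_2 = (905 - 30^2)/5 = 5/5 = 1, a_2 = floor((30 + 30)/1) = 60.
  m_3 = 1*60 - 30 = 30, d_3 = (905 - 30^2)/1 = 5/1 = 5: (m_3, d_3) = (m_1, d_1) = (30, 5), so from here the quotients repeat a_1, a_2; the period length is 2.
Hence the expansion of sqrt(905) is a_0 = 30 followed by the repeating block 12, 60 (period 2).

[30; (12, 60)]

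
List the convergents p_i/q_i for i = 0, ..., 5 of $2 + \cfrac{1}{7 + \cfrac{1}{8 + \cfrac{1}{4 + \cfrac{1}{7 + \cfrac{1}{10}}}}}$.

2/1, 15/7, 122/57, 503/235, 3643/1702, 36933/17255

Using the convergent recurrence p_i = a_i*p_{i-1} + p_{i-2}, q_i = a_i*q_{i-1} + q_{i-2} with p_{-2}=0, p_{-1}=1, q_{-2}=1, q_{-1}=0:
  i=0: a_0=2, p_0 = 2*1 + 0 = 2, q_0 = 2*0 + 1 = 1.
  i=1: a_1=7, p_1 = 7*2 + 1 = 15, q_1 = 7*1 + 0 = 7.
  i=2: a_2=8, p_2 = 8*15 + 2 = 122, q_2 = 8*7 + 1 = 57.
  i=3: a_3=4, p_3 = 4*122 + 15 = 503, q_3 = 4*57 + 7 = 235.
  i=4: a_4=7, p_4 = 7*503 + 122 = 3643, q_4 = 7*235 + 57 = 1702.
  i=5: a_5=10, p_5 = 10*3643 + 503 = 36933, q_5 = 10*1702 + 235 = 17255.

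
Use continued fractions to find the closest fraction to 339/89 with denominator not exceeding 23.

Expand x = 339/89 as a continued fraction with the Euclidean algorithm:
  339 = 3*89 + 72, so a_0 = 3.
  89 = 1*72 + 17, so a_1 = 1.
  72 = 4*17 + 4, so a_2 = 4.
  17 = 4*4 + 1, so a_3 = 4.
  4 = 4*1 + 0, so a_4 = 4.
so x = [3; 1, 4, 4, 4].
Convergents (p_i = a_i*p_{i-1} + p_{i-2}, q_i = a_i*q_{i-1} + q_{i-2} with p_{-2}=0, p_{-1}=1, q_{-2}=1, q_{-1}=0), until the denominator exceeds 23:
  i=0: a_0=3, p_0 = 3*1 + 0 = 3, q_0 = 3*0 + 1 = 1.
  i=1: a_1=1, p_1 = 1*3 + 1 = 4, q_1 = 1*1 + 0 = 1.
  i=2: a_2=4, p_2 = 4*4 + 3 = 19, q_2 = 4*1 + 1 = 5.
  i=3: a_3=4, p_3 = 4*19 + 4 = 80, q_3 = 4*5 + 1 = 21.
  i=4: a_4=4, p_4 = 4*80 + 19 = 339, q_4 = 4*21 + 5 = 89.
q_4 = 89 > 23, so the last convergent with denominator <= 23 is p_3/q_3 = 80/21.
The closest fraction with denominator <= 23 is either p_3/q_3 or the intermediate fraction (k*p_3 + p_2)/(k*q_3 + q_2) with the largest k >= 1 whose denominator stays <= 23; these approach x as k grows, and every other convergent or intermediate fraction in range is farther away.
Largest k: floor((23 - q_2)/q_3) = floor((23 - 5)/21) = 0.
Since k = 0, no intermediate fraction beyond p_3/q_3 has denominator <= 23, so the convergent 80/21 is the closest (its error is |339*21 - 80*89|/(89*21) = 1/1869).

80/21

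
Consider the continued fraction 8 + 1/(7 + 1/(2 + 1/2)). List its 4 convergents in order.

8/1, 57/7, 122/15, 301/37

Using the convergent recurrence p_i = a_i*p_{i-1} + p_{i-2}, q_i = a_i*q_{i-1} + q_{i-2} with p_{-2}=0, p_{-1}=1, q_{-2}=1, q_{-1}=0:
  i=0: a_0=8, p_0 = 8*1 + 0 = 8, q_0 = 8*0 + 1 = 1.
  i=1: a_1=7, p_1 = 7*8 + 1 = 57, q_1 = 7*1 + 0 = 7.
  i=2: a_2=2, p_2 = 2*57 + 8 = 122, q_2 = 2*7 + 1 = 15.
  i=3: a_3=2, p_3 = 2*122 + 57 = 301, q_3 = 2*15 + 7 = 37.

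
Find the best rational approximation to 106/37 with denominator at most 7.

Expand x = 106/37 as a continued fraction with the Euclidean algorithm:
  106 = 2*37 + 32, so a_0 = 2.
  37 = 1*32 + 5, so a_1 = 1.
  32 = 6*5 + 2, so a_2 = 6.
  5 = 2*2 + 1, so a_3 = 2.
  2 = 2*1 + 0, so a_4 = 2.
so x = [2; 1, 6, 2, 2].
Convergents (p_i = a_i*p_{i-1} + p_{i-2}, q_i = a_i*q_{i-1} + q_{i-2} with p_{-2}=0, p_{-1}=1, q_{-2}=1, q_{-1}=0), until the denominator exceeds 7:
  i=0: a_0=2, p_0 = 2*1 + 0 = 2, q_0 = 2*0 + 1 = 1.
  i=1: a_1=1, p_1 = 1*2 + 1 = 3, q_1 = 1*1 + 0 = 1.
  i=2: a_2=6, p_2 = 6*3 + 2 = 20, q_2 = 6*1 + 1 = 7.
  i=3: a_3=2, p_3 = 2*20 + 3 = 43, q_3 = 2*7 + 1 = 15.
q_3 = 15 > 7, so the last convergent with denominator <= 7 is p_2/q_2 = 20/7.
The closest fraction with denominator <= 7 is either p_2/q_2 or the intermediate fraction (k*p_2 + p_1)/(k*q_2 + q_1) with the largest k >= 1 whose denominator stays <= 7; these approach x as k grows, and every other convergent or intermediate fraction in range is farther away.
Largest k: floor((7 - q_1)/q_2) = floor((7 - 1)/7) = 0.
Since k = 0, no intermediate fraction beyond p_2/q_2 has denominator <= 7, so the convergent 20/7 is the closest (its error is |106*7 - 20*37|/(37*7) = 2/259).

20/7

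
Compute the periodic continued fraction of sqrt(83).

Write x_i = (sqrt(83) + m_i)/d_i with (m_0, d_0) = (0, 1). a_0 = floor(sqrt(83)) = 9, since 9^2 = 81 <= 83 < 100 = 10^2.
Iterate m_{i+1} = d_i*a_i - m_i, d_{i+1} = (83 - m_{i+1}^2)/d_i, a_{i+1} = floor((a_0 + m_{i+1})/d_{i+1}):
  m_1 = 1*9 - 0 = 9, d_1 = (83 - 9^2)/1 = 2/1 = 2, a_1 = floor((9 + 9)/2) = 9.
  m_2 = 2*9 - 9 = 9, d_2 = (83 - 9^2)/2 = 2/2 = 1, a_2 = floor((9 + 9)/1) = 18.
  m_3 = 1*18 - 9 = 9, d_3 = (83 - 9^2)/1 = 2/1 = 2: (m_3, d_3) = (m_1, d_1) = (9, 2), so from here the quotients repeat a_1, a_2; the period length is 2.
Hence the expansion of sqrt(83) is a_0 = 9 followed by the repeating block 9, 18 (period 2).

[9; (9, 18)]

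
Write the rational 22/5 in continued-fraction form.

[4; 2, 2]

Run the Euclidean algorithm on 22 and 5; the successive quotients are the partial quotients a_0, a_1, ... (each step inverts the fractional part left over by the previous one):
  22 = 4*5 + 2, so a_0 = 4.
  5 = 2*2 + 1, so a_1 = 2.
  2 = 2*1 + 0, so a_2 = 2.
The remainder reaches 0 after 3 divisions, so the expansion has 3 partial quotients, read off in order.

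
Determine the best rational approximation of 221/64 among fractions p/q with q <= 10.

31/9

Expand x = 221/64 as a continued fraction with the Euclidean algorithm:
  221 = 3*64 + 29, so a_0 = 3.
  64 = 2*29 + 6, so a_1 = 2.
  29 = 4*6 + 5, so a_2 = 4.
  6 = 1*5 + 1, so a_3 = 1.
  5 = 5*1 + 0, so a_4 = 5.
so x = [3; 2, 4, 1, 5].
Convergents (p_i = a_i*p_{i-1} + p_{i-2}, q_i = a_i*q_{i-1} + q_{i-2} with p_{-2}=0, p_{-1}=1, q_{-2}=1, q_{-1}=0), until the denominator exceeds 10:
  i=0: a_0=3, p_0 = 3*1 + 0 = 3, q_0 = 3*0 + 1 = 1.
  i=1: a_1=2, p_1 = 2*3 + 1 = 7, q_1 = 2*1 + 0 = 2.
  i=2: a_2=4, p_2 = 4*7 + 3 = 31, q_2 = 4*2 + 1 = 9.
  i=3: a_3=1, p_3 = 1*31 + 7 = 38, q_3 = 1*9 + 2 = 11.
q_3 = 11 > 10, so the last convergent with denominator <= 10 is p_2/q_2 = 31/9.
The closest fraction with denominator <= 10 is either p_2/q_2 or the intermediate fraction (k*p_2 + p_1)/(k*q_2 + q_1) with the largest k >= 1 whose denominator stays <= 10; these approach x as k grows, and every other convergent or intermediate fraction in range is farther away.
Largest k: floor((10 - q_1)/q_2) = floor((10 - 2)/9) = 0.
Since k = 0, no intermediate fraction beyond p_2/q_2 has denominator <= 10, so the convergent 31/9 is the closest (its error is |221*9 - 31*64|/(64*9) = 5/576).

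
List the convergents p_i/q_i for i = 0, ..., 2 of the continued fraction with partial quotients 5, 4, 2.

5/1, 21/4, 47/9

Using the convergent recurrence p_i = a_i*p_{i-1} + p_{i-2}, q_i = a_i*q_{i-1} + q_{i-2} with p_{-2}=0, p_{-1}=1, q_{-2}=1, q_{-1}=0:
  i=0: a_0=5, p_0 = 5*1 + 0 = 5, q_0 = 5*0 + 1 = 1.
  i=1: a_1=4, p_1 = 4*5 + 1 = 21, q_1 = 4*1 + 0 = 4.
  i=2: a_2=2, p_2 = 2*21 + 5 = 47, q_2 = 2*4 + 1 = 9.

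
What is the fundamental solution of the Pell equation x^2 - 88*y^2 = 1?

First expand sqrt(88) as a continued fraction. With x_i = (sqrt(88) + m_i)/d_i and (m_0, d_0) = (0, 1): a_0 = floor(sqrt(88)) = 9, since 9^2 = 81 <= 88 < 100 = 10^2.
Iterate m_{i+1} = d_i*a_i - m_i, d_{i+1} = (88 - m_{i+1}^2)/d_i, a_{i+1} = floor((a_0 + m_{i+1})/d_{i+1}):
  m_1 = 1*9 - 0 = 9, d_1 = (88 - 9^2)/1 = 7/1 = 7, a_1 = floor((9 + 9)/7) = 2.
  m_2 = 7*2 - 9 = 5, d_2 = (88 - 5^2)/7 = 63/7 = 9, a_2 = floor((9 + 5)/9) = 1.
  m_3 = 9*1 - 5 = 4, d_3 = (88 - 4^2)/9 = 72/9 = 8, a_3 = floor((9 + 4)/8) = 1.
  m_4 = 8*1 - 4 = 4, d_4 = (88 - 4^2)/8 = 72/8 = 9, a_4 = floor((9 + 4)/9) = 1.
  m_5 = 9*1 - 4 = 5, d_5 = (88 - 5^2)/9 = 63/9 = 7, a_5 = floor((9 + 5)/7) = 2.
  m_6 = 7*2 - 5 = 9, d_6 = (88 - 9^2)/7 = 7/7 = 1, a_6 = floor((9 + 9)/1) = 18.
  m_7 = 1*18 - 9 = 9, d_7 = (88 - 9^2)/1 = 7/1 = 7: (m_7, d_7) = (m_1, d_1) = (9, 7), so from here the quotients repeat a_1, ..., a_6; the period length is 6.
So sqrt(88) = [9; (2, 1, 1, 1, 2, 18)] with period length k = 6.
k is even, so the fundamental solution of x^2 - 88y^2 = 1 is (p_{k-1}, q_{k-1}) = (p_5, q_5); compute convergents through index 5.
Convergents (p_i = a_i*p_{i-1} + p_{i-2}, q_i = a_i*q_{i-1} + q_{i-2} with p_{-2}=0, p_{-1}=1, q_{-2}=1, q_{-1}=0):
  i=0: a_0=9, p_0 = 9*1 + 0 = 9, q_0 = 9*0 + 1 = 1.
  i=1: a_1=2, p_1 = 2*9 + 1 = 19, q_1 = 2*1 + 0 = 2.
  i=2: a_2=1, p_2 = 1*19 + 9 = 28, q_2 = 1*2 + 1 = 3.
  i=3: a_3=1, p_3 = 1*28 + 19 = 47, q_3 = 1*3 + 2 = 5.
  i=4: a_4=1, p_4 = 1*47 + 28 = 75, q_4 = 1*5 + 3 = 8.
  i=5: a_5=2, p_5 = 2*75 + 47 = 197, q_5 = 2*8 + 5 = 21.
Check: 197^2 - 88*21^2 = 38809 - 38808 = 1, so (x, y) = (197, 21) solves the equation, and by the theorem it is the least positive solution.

(x, y) = (197, 21)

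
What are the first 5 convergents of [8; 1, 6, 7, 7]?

8/1, 9/1, 62/7, 443/50, 3163/357

Using the convergent recurrence p_i = a_i*p_{i-1} + p_{i-2}, q_i = a_i*q_{i-1} + q_{i-2} with p_{-2}=0, p_{-1}=1, q_{-2}=1, q_{-1}=0:
  i=0: a_0=8, p_0 = 8*1 + 0 = 8, q_0 = 8*0 + 1 = 1.
  i=1: a_1=1, p_1 = 1*8 + 1 = 9, q_1 = 1*1 + 0 = 1.
  i=2: a_2=6, p_2 = 6*9 + 8 = 62, q_2 = 6*1 + 1 = 7.
  i=3: a_3=7, p_3 = 7*62 + 9 = 443, q_3 = 7*7 + 1 = 50.
  i=4: a_4=7, p_4 = 7*443 + 62 = 3163, q_4 = 7*50 + 7 = 357.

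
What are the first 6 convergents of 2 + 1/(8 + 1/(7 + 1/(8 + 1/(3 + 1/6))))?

Using the convergent recurrence p_i = a_i*p_{i-1} + p_{i-2}, q_i = a_i*q_{i-1} + q_{i-2} with p_{-2}=0, p_{-1}=1, q_{-2}=1, q_{-1}=0:
  i=0: a_0=2, p_0 = 2*1 + 0 = 2, q_0 = 2*0 + 1 = 1.
  i=1: a_1=8, p_1 = 8*2 + 1 = 17, q_1 = 8*1 + 0 = 8.
  i=2: a_2=7, p_2 = 7*17 + 2 = 121, q_2 = 7*8 + 1 = 57.
  i=3: a_3=8, p_3 = 8*121 + 17 = 985, q_3 = 8*57 + 8 = 464.
  i=4: a_4=3, p_4 = 3*985 + 121 = 3076, q_4 = 3*464 + 57 = 1449.
  i=5: a_5=6, p_5 = 6*3076 + 985 = 19441, q_5 = 6*1449 + 464 = 9158.

2/1, 17/8, 121/57, 985/464, 3076/1449, 19441/9158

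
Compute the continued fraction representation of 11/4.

[2; 1, 3]

Run the Euclidean algorithm on 11 and 4; the successive quotients are the partial quotients a_0, a_1, ... (each step inverts the fractional part left over by the previous one):
  11 = 2*4 + 3, so a_0 = 2.
  4 = 1*3 + 1, so a_1 = 1.
  3 = 3*1 + 0, so a_2 = 3.
The remainder reaches 0 after 3 divisions, so the expansion has 3 partial quotients, read off in order.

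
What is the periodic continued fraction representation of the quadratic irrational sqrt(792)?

[28; (7, 56)]

Write x_i = (sqrt(792) + m_i)/d_i with (m_0, d_0) = (0, 1). a_0 = floor(sqrt(792)) = 28, since 28^2 = 784 <= 792 < 841 = 29^2.
Iterate m_{i+1} = d_i*a_i - m_i, d_{i+1} = (792 - m_{i+1}^2)/d_i, a_{i+1} = floor((a_0 + m_{i+1})/d_{i+1}):
  m_1 = 1*28 - 0 = 28, d_1 = (792 - 28^2)/1 = 8/1 = 8, a_1 = floor((28 + 28)/8) = 7.
  m_2 = 8*7 - 28 = 28, d_2 = (792 - 28^2)/8 = 8/8 = 1, a_2 = floor((28 + 28)/1) = 56.
  m_3 = 1*56 - 28 = 28, d_3 = (792 - 28^2)/1 = 8/1 = 8: (m_3, d_3) = (m_1, d_1) = (28, 8), so from here the quotients repeat a_1, a_2; the period length is 2.
Hence the expansion of sqrt(792) is a_0 = 28 followed by the repeating block 7, 56 (period 2).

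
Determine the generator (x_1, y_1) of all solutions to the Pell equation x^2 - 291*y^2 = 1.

(x, y) = (290, 17)

First expand sqrt(291) as a continued fraction. With x_i = (sqrt(291) + m_i)/d_i and (m_0, d_0) = (0, 1): a_0 = floor(sqrt(291)) = 17, since 17^2 = 289 <= 291 < 324 = 18^2.
Iterate m_{i+1} = d_i*a_i - m_i, d_{i+1} = (291 - m_{i+1}^2)/d_i, a_{i+1} = floor((a_0 + m_{i+1})/d_{i+1}):
  m_1 = 1*17 - 0 = 17, d_1 = (291 - 17^2)/1 = 2/1 = 2, a_1 = floor((17 + 17)/2) = 17.
  m_2 = 2*17 - 17 = 17, d_2 = (291 - 17^2)/2 = 2/2 = 1, a_2 = floor((17 + 17)/1) = 34.
  m_3 = 1*34 - 17 = 17, d_3 = (291 - 17^2)/1 = 2/1 = 2: (m_3, d_3) = (m_1, d_1) = (17, 2), so from here the quotients repeat a_1, a_2; the period length is 2.
So sqrt(291) = [17; (17, 34)] with period length k = 2.
k is even, so the fundamental solution of x^2 - 291y^2 = 1 is (p_{k-1}, q_{k-1}) = (p_1, q_1); compute convergents through index 1.
Convergents (p_i = a_i*p_{i-1} + p_{i-2}, q_i = a_i*q_{i-1} + q_{i-2} with p_{-2}=0, p_{-1}=1, q_{-2}=1, q_{-1}=0):
  i=0: a_0=17, p_0 = 17*1 + 0 = 17, q_0 = 17*0 + 1 = 1.
  i=1: a_1=17, p_1 = 17*17 + 1 = 290, q_1 = 17*1 + 0 = 17.
Check: 290^2 - 291*17^2 = 84100 - 84099 = 1, so (x, y) = (290, 17) solves the equation, and by the theorem it is the least positive solution.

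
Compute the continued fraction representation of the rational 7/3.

[2; 3]

Run the Euclidean algorithm on 7 and 3; the successive quotients are the partial quotients a_0, a_1, ... (each step inverts the fractional part left over by the previous one):
  7 = 2*3 + 1, so a_0 = 2.
  3 = 3*1 + 0, so a_1 = 3.
The remainder reaches 0 after 2 divisions, so the expansion has 2 partial quotients, read off in order.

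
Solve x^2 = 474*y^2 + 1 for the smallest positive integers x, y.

(x, y) = (193549, 8890)

First expand sqrt(474) as a continued fraction. With x_i = (sqrt(474) + m_i)/d_i and (m_0, d_0) = (0, 1): a_0 = floor(sqrt(474)) = 21, since 21^2 = 441 <= 474 < 484 = 22^2.
Iterate m_{i+1} = d_i*a_i - m_i, d_{i+1} = (474 - m_{i+1}^2)/d_i, a_{i+1} = floor((a_0 + m_{i+1})/d_{i+1}):
  m_1 = 1*21 - 0 = 21, d_1 = (474 - 21^2)/1 = 33/1 = 33, a_1 = floor((21 + 21)/33) = 1.
  m_2 = 33*1 - 21 = 12, d_2 = (474 - 12^2)/33 = 330/33 = 10, a_2 = floor((21 + 12)/10) = 3.
  m_3 = 10*3 - 12 = 18, d_3 = (474 - 18^2)/10 = 150/10 = 15, a_3 = floor((21 + 18)/15) = 2.
  m_4 = 15*2 - 18 = 12, d_4 = (474 - 12^2)/15 = 330/15 = 22, a_4 = floor((21 + 12)/22) = 1.
  m_5 = 22*1 - 12 = 10, d_5 = (474 - 10^2)/22 = 374/22 = 17, a_5 = floor((21 + 10)/17) = 1.
  m_6 = 17*1 - 10 = 7, d_6 = (474 - 7^2)/17 = 425/17 = 25, a_6 = floor((21 + 7)/25) = 1.
  m_7 = 25*1 - 7 = 18, d_7 = (474 - 18^2)/25 = 150/25 = 6, a_7 = floor((21 + 18)/6) = 6.
  m_8 = 6*6 - 18 = 18, d_8 = (474 - 18^2)/6 = 150/6 = 25, a_8 = floor((21 + 18)/25) = 1.
  m_9 = 25*1 - 18 = 7, d_9 = (474 - 7^2)/25 = 425/25 = 17, a_9 = floor((21 + 7)/17) = 1.
  m_10 = 17*1 - 7 = 10, d_10 = (474 - 10^2)/17 = 374/17 = 22, a_10 = floor((21 + 10)/22) = 1.
  m_11 = 22*1 - 10 = 12, d_11 = (474 - 12^2)/22 = 330/22 = 15, a_11 = floor((21 + 12)/15) = 2.
  m_12 = 15*2 - 12 = 18, d_12 = (474 - 18^2)/15 = 150/15 = 10, a_12 = floor((21 + 18)/10) = 3.
  m_13 = 10*3 - 18 = 12, d_13 = (474 - 12^2)/10 = 330/10 = 33, a_13 = floor((21 + 12)/33) = 1.
  m_14 = 33*1 - 12 = 21, d_14 = (474 - 21^2)/33 = 33/33 = 1, a_14 = floor((21 + 21)/1) = 42.
  m_15 = 1*42 - 21 = 21, d_15 = (474 - 21^2)/1 = 33/1 = 33: (m_15, d_15) = (m_1, d_1) = (21, 33), so from here the quotients repeat a_1, ..., a_14; the period length is 14.
So sqrt(474) = [21; (1, 3, 2, 1, 1, 1, 6, 1, 1, 1, 2, 3, 1, 42)] with period length k = 14.
k is even, so the fundamental solution of x^2 - 474y^2 = 1 is (p_{k-1}, q_{k-1}) = (p_13, q_13); compute convergents through index 13.
Convergents (p_i = a_i*p_{i-1} + p_{i-2}, q_i = a_i*q_{i-1} + q_{i-2} with p_{-2}=0, p_{-1}=1, q_{-2}=1, q_{-1}=0):
  i=0: a_0=21, p_0 = 21*1 + 0 = 21, q_0 = 21*0 + 1 = 1.
  i=1: a_1=1, p_1 = 1*21 + 1 = 22, q_1 = 1*1 + 0 = 1.
  i=2: a_2=3, p_2 = 3*22 + 21 = 87, q_2 = 3*1 + 1 = 4.
  i=3: a_3=2, p_3 = 2*87 + 22 = 196, q_3 = 2*4 + 1 = 9.
  i=4: a_4=1, p_4 = 1*196 + 87 = 283, q_4 = 1*9 + 4 = 13.
  i=5: a_5=1, p_5 = 1*283 + 196 = 479, q_5 = 1*13 + 9 = 22.
  i=6: a_6=1, p_6 = 1*479 + 283 = 762, q_6 = 1*22 + 13 = 35.
  i=7: a_7=6, p_7 = 6*762 + 479 = 5051, q_7 = 6*35 + 22 = 232.
  i=8: a_8=1, p_8 = 1*5051 + 762 = 5813, q_8 = 1*232 + 35 = 267.
  i=9: a_9=1, p_9 = 1*5813 + 5051 = 10864, q_9 = 1*267 + 232 = 499.
  i=10: a_10=1, p_10 = 1*10864 + 5813 = 16677, q_10 = 1*499 + 267 = 766.
  i=11: a_11=2, p_11 = 2*16677 + 10864 = 44218, q_11 = 2*766 + 499 = 2031.
  i=12: a_12=3, p_12 = 3*44218 + 16677 = 149331, q_12 = 3*2031 + 766 = 6859.
  i=13: a_13=1, p_13 = 1*149331 + 44218 = 193549, q_13 = 1*6859 + 2031 = 8890.
Check: 193549^2 - 474*8890^2 = 37461215401 - 37461215400 = 1, so (x, y) = (193549, 8890) solves the equation, and by the theorem it is the least positive solution.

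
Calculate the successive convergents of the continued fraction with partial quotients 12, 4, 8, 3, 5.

12/1, 49/4, 404/33, 1261/103, 6709/548

Using the convergent recurrence p_i = a_i*p_{i-1} + p_{i-2}, q_i = a_i*q_{i-1} + q_{i-2} with p_{-2}=0, p_{-1}=1, q_{-2}=1, q_{-1}=0:
  i=0: a_0=12, p_0 = 12*1 + 0 = 12, q_0 = 12*0 + 1 = 1.
  i=1: a_1=4, p_1 = 4*12 + 1 = 49, q_1 = 4*1 + 0 = 4.
  i=2: a_2=8, p_2 = 8*49 + 12 = 404, q_2 = 8*4 + 1 = 33.
  i=3: a_3=3, p_3 = 3*404 + 49 = 1261, q_3 = 3*33 + 4 = 103.
  i=4: a_4=5, p_4 = 5*1261 + 404 = 6709, q_4 = 5*103 + 33 = 548.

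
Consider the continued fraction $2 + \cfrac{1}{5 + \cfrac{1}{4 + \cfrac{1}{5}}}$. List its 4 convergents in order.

Using the convergent recurrence p_i = a_i*p_{i-1} + p_{i-2}, q_i = a_i*q_{i-1} + q_{i-2} with p_{-2}=0, p_{-1}=1, q_{-2}=1, q_{-1}=0:
  i=0: a_0=2, p_0 = 2*1 + 0 = 2, q_0 = 2*0 + 1 = 1.
  i=1: a_1=5, p_1 = 5*2 + 1 = 11, q_1 = 5*1 + 0 = 5.
  i=2: a_2=4, p_2 = 4*11 + 2 = 46, q_2 = 4*5 + 1 = 21.
  i=3: a_3=5, p_3 = 5*46 + 11 = 241, q_3 = 5*21 + 5 = 110.

2/1, 11/5, 46/21, 241/110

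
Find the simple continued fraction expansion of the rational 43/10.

Run the Euclidean algorithm on 43 and 10; the successive quotients are the partial quotients a_0, a_1, ... (each step inverts the fractional part left over by the previous one):
  43 = 4*10 + 3, so a_0 = 4.
  10 = 3*3 + 1, so a_1 = 3.
  3 = 3*1 + 0, so a_2 = 3.
The remainder reaches 0 after 3 divisions, so the expansion has 3 partial quotients, read off in order.

[4; 3, 3]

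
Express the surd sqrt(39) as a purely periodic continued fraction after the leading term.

[6; (4, 12)]

Write x_i = (sqrt(39) + m_i)/d_i with (m_0, d_0) = (0, 1). a_0 = floor(sqrt(39)) = 6, since 6^2 = 36 <= 39 < 49 = 7^2.
Iterate m_{i+1} = d_i*a_i - m_i, d_{i+1} = (39 - m_{i+1}^2)/d_i, a_{i+1} = floor((a_0 + m_{i+1})/d_{i+1}):
  m_1 = 1*6 - 0 = 6, d_1 = (39 - 6^2)/1 = 3/1 = 3, a_1 = floor((6 + 6)/3) = 4.
  m_2 = 3*4 - 6 = 6, d_2 = (39 - 6^2)/3 = 3/3 = 1, a_2 = floor((6 + 6)/1) = 12.
  m_3 = 1*12 - 6 = 6, d_3 = (39 - 6^2)/1 = 3/1 = 3: (m_3, d_3) = (m_1, d_1) = (6, 3), so from here the quotients repeat a_1, a_2; the period length is 2.
Hence the expansion of sqrt(39) is a_0 = 6 followed by the repeating block 4, 12 (period 2).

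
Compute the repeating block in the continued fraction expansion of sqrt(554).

[23; (1, 1, 6, 4, 1, 1, 4, 6, 1, 1, 46)]

Write x_i = (sqrt(554) + m_i)/d_i with (m_0, d_0) = (0, 1). a_0 = floor(sqrt(554)) = 23, since 23^2 = 529 <= 554 < 576 = 24^2.
Iterate m_{i+1} = d_i*a_i - m_i, d_{i+1} = (554 - m_{i+1}^2)/d_i, a_{i+1} = floor((a_0 + m_{i+1})/d_{i+1}):
  m_1 = 1*23 - 0 = 23, d_1 = (554 - 23^2)/1 = 25/1 = 25, a_1 = floor((23 + 23)/25) = 1.
  m_2 = 25*1 - 23 = 2, d_2 = (554 - 2^2)/25 = 550/25 = 22, a_2 = floor((23 + 2)/22) = 1.
  m_3 = 22*1 - 2 = 20, d_3 = (554 - 20^2)/22 = 154/22 = 7, a_3 = floor((23 + 20)/7) = 6.
  m_4 = 7*6 - 20 = 22, d_4 = (554 - 22^2)/7 = 70/7 = 10, a_4 = floor((23 + 22)/10) = 4.
  m_5 = 10*4 - 22 = 18, d_5 = (554 - 18^2)/10 = 230/10 = 23, a_5 = floor((23 + 18)/23) = 1.
  m_6 = 23*1 - 18 = 5, d_6 = (554 - 5^2)/23 = 529/23 = 23, a_6 = floor((23 + 5)/23) = 1.
  m_7 = 23*1 - 5 = 18, d_7 = (554 - 18^2)/23 = 230/23 = 10, a_7 = floor((23 + 18)/10) = 4.
  m_8 = 10*4 - 18 = 22, d_8 = (554 - 22^2)/10 = 70/10 = 7, a_8 = floor((23 + 22)/7) = 6.
  m_9 = 7*6 - 22 = 20, d_9 = (554 - 20^2)/7 = 154/7 = 22, a_9 = floor((23 + 20)/22) = 1.
  m_10 = 22*1 - 20 = 2, d_10 = (554 - 2^2)/22 = 550/22 = 25, a_10 = floor((23 + 2)/25) = 1.
  m_11 = 25*1 - 2 = 23, d_11 = (554 - 23^2)/25 = 25/25 = 1, a_11 = floor((23 + 23)/1) = 46.
  m_12 = 1*46 - 23 = 23, d_12 = (554 - 23^2)/1 = 25/1 = 25: (m_12, d_12) = (m_1, d_1) = (23, 25), so from here the quotients repeat a_1, ..., a_11; the period length is 11.
Hence the expansion of sqrt(554) is a_0 = 23 followed by the repeating block 1, 1, 6, 4, 1, 1, 4, 6, 1, 1, 46 (period 11).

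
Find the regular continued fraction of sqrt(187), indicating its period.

Write x_i = (sqrt(187) + m_i)/d_i with (m_0, d_0) = (0, 1). a_0 = floor(sqrt(187)) = 13, since 13^2 = 169 <= 187 < 196 = 14^2.
Iterate m_{i+1} = d_i*a_i - m_i, d_{i+1} = (187 - m_{i+1}^2)/d_i, a_{i+1} = floor((a_0 + m_{i+1})/d_{i+1}):
  m_1 = 1*13 - 0 = 13, d_1 = (187 - 13^2)/1 = 18/1 = 18, a_1 = floor((13 + 13)/18) = 1.
  m_2 = 18*1 - 13 = 5, d_2 = (187 - 5^2)/18 = 162/18 = 9, a_2 = floor((13 + 5)/9) = 2.
  m_3 = 9*2 - 5 = 13, d_3 = (187 - 13^2)/9 = 18/9 = 2, a_3 = floor((13 + 13)/2) = 13.
  m_4 = 2*13 - 13 = 13, d_4 = (187 - 13^2)/2 = 18/2 = 9, a_4 = floor((13 + 13)/9) = 2.
  m_5 = 9*2 - 13 = 5, d_5 = (187 - 5^2)/9 = 162/9 = 18, a_5 = floor((13 + 5)/18) = 1.
  m_6 = 18*1 - 5 = 13, d_6 = (187 - 13^2)/18 = 18/18 = 1, a_6 = floor((13 + 13)/1) = 26.
  m_7 = 1*26 - 13 = 13, d_7 = (187 - 13^2)/1 = 18/1 = 18: (m_7, d_7) = (m_1, d_1) = (13, 18), so from here the quotients repeat a_1, ..., a_6; the period length is 6.
Hence the expansion of sqrt(187) is a_0 = 13 followed by the repeating block 1, 2, 13, 2, 1, 26 (period 6).

[13; (1, 2, 13, 2, 1, 26)]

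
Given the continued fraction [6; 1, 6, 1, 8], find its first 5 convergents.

6/1, 7/1, 48/7, 55/8, 488/71

Using the convergent recurrence p_i = a_i*p_{i-1} + p_{i-2}, q_i = a_i*q_{i-1} + q_{i-2} with p_{-2}=0, p_{-1}=1, q_{-2}=1, q_{-1}=0:
  i=0: a_0=6, p_0 = 6*1 + 0 = 6, q_0 = 6*0 + 1 = 1.
  i=1: a_1=1, p_1 = 1*6 + 1 = 7, q_1 = 1*1 + 0 = 1.
  i=2: a_2=6, p_2 = 6*7 + 6 = 48, q_2 = 6*1 + 1 = 7.
  i=3: a_3=1, p_3 = 1*48 + 7 = 55, q_3 = 1*7 + 1 = 8.
  i=4: a_4=8, p_4 = 8*55 + 48 = 488, q_4 = 8*8 + 7 = 71.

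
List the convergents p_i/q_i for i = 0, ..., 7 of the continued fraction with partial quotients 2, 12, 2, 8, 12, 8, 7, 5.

2/1, 25/12, 52/25, 441/212, 5344/2569, 43193/20764, 307695/147917, 1581668/760349

Using the convergent recurrence p_i = a_i*p_{i-1} + p_{i-2}, q_i = a_i*q_{i-1} + q_{i-2} with p_{-2}=0, p_{-1}=1, q_{-2}=1, q_{-1}=0:
  i=0: a_0=2, p_0 = 2*1 + 0 = 2, q_0 = 2*0 + 1 = 1.
  i=1: a_1=12, p_1 = 12*2 + 1 = 25, q_1 = 12*1 + 0 = 12.
  i=2: a_2=2, p_2 = 2*25 + 2 = 52, q_2 = 2*12 + 1 = 25.
  i=3: a_3=8, p_3 = 8*52 + 25 = 441, q_3 = 8*25 + 12 = 212.
  i=4: a_4=12, p_4 = 12*441 + 52 = 5344, q_4 = 12*212 + 25 = 2569.
  i=5: a_5=8, p_5 = 8*5344 + 441 = 43193, q_5 = 8*2569 + 212 = 20764.
  i=6: a_6=7, p_6 = 7*43193 + 5344 = 307695, q_6 = 7*20764 + 2569 = 147917.
  i=7: a_7=5, p_7 = 5*307695 + 43193 = 1581668, q_7 = 5*147917 + 20764 = 760349.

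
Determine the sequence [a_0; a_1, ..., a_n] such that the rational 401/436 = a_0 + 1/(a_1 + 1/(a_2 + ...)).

[0; 1, 11, 2, 5, 3]

Run the Euclidean algorithm on 401 and 436; the successive quotients are the partial quotients a_0, a_1, ... (each step inverts the fractional part left over by the previous one):
  401 = 0*436 + 401, so a_0 = 0.
  436 = 1*401 + 35, so a_1 = 1.
  401 = 11*35 + 16, so a_2 = 11.
  35 = 2*16 + 3, so a_3 = 2.
  16 = 5*3 + 1, so a_4 = 5.
  3 = 3*1 + 0, so a_5 = 3.
The remainder reaches 0 after 6 divisions, so the expansion has 6 partial quotients, read off in order.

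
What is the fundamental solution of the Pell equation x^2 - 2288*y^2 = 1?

(x, y) = (287, 6)

First expand sqrt(2288) as a continued fraction. With x_i = (sqrt(2288) + m_i)/d_i and (m_0, d_0) = (0, 1): a_0 = floor(sqrt(2288)) = 47, since 47^2 = 2209 <= 2288 < 2304 = 48^2.
Iterate m_{i+1} = d_i*a_i - m_i, d_{i+1} = (2288 - m_{i+1}^2)/d_i, a_{i+1} = floor((a_0 + m_{i+1})/d_{i+1}):
  m_1 = 1*47 - 0 = 47, d_1 = (2288 - 47^2)/1 = 79/1 = 79, a_1 = floor((47 + 47)/79) = 1.
  m_2 = 79*1 - 47 = 32, d_2 = (2288 - 32^2)/79 = 1264/79 = 16, a_2 = floor((47 + 32)/16) = 4.
  m_3 = 16*4 - 32 = 32, d_3 = (2288 - 32^2)/16 = 1264/16 = 79, a_3 = floor((47 + 32)/79) = 1.
  m_4 = 79*1 - 32 = 47, d_4 = (2288 - 47^2)/79 = 79/79 = 1, a_4 = floor((47 + 47)/1) = 94.
  m_5 = 1*94 - 47 = 47, d_5 = (2288 - 47^2)/1 = 79/1 = 79: (m_5, d_5) = (m_1, d_1) = (47, 79), so from here the quotients repeat a_1, ..., a_4; the period length is 4.
So sqrt(2288) = [47; (1, 4, 1, 94)] with period length k = 4.
k is even, so the fundamental solution of x^2 - 2288y^2 = 1 is (p_{k-1}, q_{k-1}) = (p_3, q_3); compute convergents through index 3.
Convergents (p_i = a_i*p_{i-1} + p_{i-2}, q_i = a_i*q_{i-1} + q_{i-2} with p_{-2}=0, p_{-1}=1, q_{-2}=1, q_{-1}=0):
  i=0: a_0=47, p_0 = 47*1 + 0 = 47, q_0 = 47*0 + 1 = 1.
  i=1: a_1=1, p_1 = 1*47 + 1 = 48, q_1 = 1*1 + 0 = 1.
  i=2: a_2=4, p_2 = 4*48 + 47 = 239, q_2 = 4*1 + 1 = 5.
  i=3: a_3=1, p_3 = 1*239 + 48 = 287, q_3 = 1*5 + 1 = 6.
Check: 287^2 - 2288*6^2 = 82369 - 82368 = 1, so (x, y) = (287, 6) solves the equation, and by the theorem it is the least positive solution.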